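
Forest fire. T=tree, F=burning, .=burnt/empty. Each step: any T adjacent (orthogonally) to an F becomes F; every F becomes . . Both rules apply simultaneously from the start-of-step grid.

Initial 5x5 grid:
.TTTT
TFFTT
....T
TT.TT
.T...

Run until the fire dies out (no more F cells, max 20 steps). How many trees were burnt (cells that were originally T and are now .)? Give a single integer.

Answer: 10

Derivation:
Step 1: +4 fires, +2 burnt (F count now 4)
Step 2: +2 fires, +4 burnt (F count now 2)
Step 3: +2 fires, +2 burnt (F count now 2)
Step 4: +1 fires, +2 burnt (F count now 1)
Step 5: +1 fires, +1 burnt (F count now 1)
Step 6: +0 fires, +1 burnt (F count now 0)
Fire out after step 6
Initially T: 13, now '.': 22
Total burnt (originally-T cells now '.'): 10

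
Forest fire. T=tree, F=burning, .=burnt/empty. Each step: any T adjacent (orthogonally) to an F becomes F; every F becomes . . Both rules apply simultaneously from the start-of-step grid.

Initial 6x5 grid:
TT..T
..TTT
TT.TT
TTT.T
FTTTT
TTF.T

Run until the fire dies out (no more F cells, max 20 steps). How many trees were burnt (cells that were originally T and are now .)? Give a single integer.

Step 1: +5 fires, +2 burnt (F count now 5)
Step 2: +4 fires, +5 burnt (F count now 4)
Step 3: +2 fires, +4 burnt (F count now 2)
Step 4: +2 fires, +2 burnt (F count now 2)
Step 5: +1 fires, +2 burnt (F count now 1)
Step 6: +2 fires, +1 burnt (F count now 2)
Step 7: +2 fires, +2 burnt (F count now 2)
Step 8: +1 fires, +2 burnt (F count now 1)
Step 9: +0 fires, +1 burnt (F count now 0)
Fire out after step 9
Initially T: 21, now '.': 28
Total burnt (originally-T cells now '.'): 19

Answer: 19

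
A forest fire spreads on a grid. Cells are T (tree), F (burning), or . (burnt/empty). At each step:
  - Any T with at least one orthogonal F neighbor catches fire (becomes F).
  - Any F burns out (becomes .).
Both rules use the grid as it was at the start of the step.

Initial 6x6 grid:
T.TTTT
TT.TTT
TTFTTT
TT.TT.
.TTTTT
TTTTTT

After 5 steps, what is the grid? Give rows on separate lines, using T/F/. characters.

Step 1: 2 trees catch fire, 1 burn out
  T.TTTT
  TT.TTT
  TF.FTT
  TT.TT.
  .TTTTT
  TTTTTT
Step 2: 6 trees catch fire, 2 burn out
  T.TTTT
  TF.FTT
  F...FT
  TF.FT.
  .TTTTT
  TTTTTT
Step 3: 8 trees catch fire, 6 burn out
  T.TFTT
  F...FT
  .....F
  F...F.
  .FTFTT
  TTTTTT
Step 4: 8 trees catch fire, 8 burn out
  F.F.FT
  .....F
  ......
  ......
  ..F.FT
  TFTFTT
Step 5: 5 trees catch fire, 8 burn out
  .....F
  ......
  ......
  ......
  .....F
  F.F.FT

.....F
......
......
......
.....F
F.F.FT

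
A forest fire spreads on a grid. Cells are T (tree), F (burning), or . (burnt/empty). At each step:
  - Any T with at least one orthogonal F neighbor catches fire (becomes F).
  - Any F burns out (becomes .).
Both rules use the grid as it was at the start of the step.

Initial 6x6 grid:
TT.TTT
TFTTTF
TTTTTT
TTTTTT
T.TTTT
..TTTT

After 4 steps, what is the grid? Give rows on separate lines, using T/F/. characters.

Step 1: 7 trees catch fire, 2 burn out
  TF.TTF
  F.FTF.
  TFTTTF
  TTTTTT
  T.TTTT
  ..TTTT
Step 2: 8 trees catch fire, 7 burn out
  F..TF.
  ...F..
  F.FTF.
  TFTTTF
  T.TTTT
  ..TTTT
Step 3: 6 trees catch fire, 8 burn out
  ...F..
  ......
  ...F..
  F.FTF.
  T.TTTF
  ..TTTT
Step 4: 5 trees catch fire, 6 burn out
  ......
  ......
  ......
  ...F..
  F.FTF.
  ..TTTF

......
......
......
...F..
F.FTF.
..TTTF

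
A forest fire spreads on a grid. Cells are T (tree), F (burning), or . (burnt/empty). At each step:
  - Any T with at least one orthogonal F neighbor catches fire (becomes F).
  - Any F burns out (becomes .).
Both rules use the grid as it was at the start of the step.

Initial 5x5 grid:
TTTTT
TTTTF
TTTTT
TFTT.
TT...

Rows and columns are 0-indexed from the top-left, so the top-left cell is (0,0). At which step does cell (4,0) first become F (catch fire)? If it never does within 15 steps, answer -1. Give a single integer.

Step 1: cell (4,0)='T' (+7 fires, +2 burnt)
Step 2: cell (4,0)='F' (+8 fires, +7 burnt)
  -> target ignites at step 2
Step 3: cell (4,0)='.' (+3 fires, +8 burnt)
Step 4: cell (4,0)='.' (+1 fires, +3 burnt)
Step 5: cell (4,0)='.' (+0 fires, +1 burnt)
  fire out at step 5

2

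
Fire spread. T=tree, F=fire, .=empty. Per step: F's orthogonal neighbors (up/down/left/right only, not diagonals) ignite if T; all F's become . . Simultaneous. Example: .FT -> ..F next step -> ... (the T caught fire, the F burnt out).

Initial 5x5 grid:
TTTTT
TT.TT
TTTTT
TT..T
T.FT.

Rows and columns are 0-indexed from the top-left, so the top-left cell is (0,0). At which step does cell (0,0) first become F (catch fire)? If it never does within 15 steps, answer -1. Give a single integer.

Step 1: cell (0,0)='T' (+1 fires, +1 burnt)
Step 2: cell (0,0)='T' (+0 fires, +1 burnt)
  fire out at step 2
Target never catches fire within 15 steps

-1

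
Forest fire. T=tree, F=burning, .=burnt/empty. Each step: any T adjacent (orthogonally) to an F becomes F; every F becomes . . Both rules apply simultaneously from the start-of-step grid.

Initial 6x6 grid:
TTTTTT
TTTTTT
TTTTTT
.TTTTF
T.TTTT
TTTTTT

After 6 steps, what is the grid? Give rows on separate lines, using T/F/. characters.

Step 1: 3 trees catch fire, 1 burn out
  TTTTTT
  TTTTTT
  TTTTTF
  .TTTF.
  T.TTTF
  TTTTTT
Step 2: 5 trees catch fire, 3 burn out
  TTTTTT
  TTTTTF
  TTTTF.
  .TTF..
  T.TTF.
  TTTTTF
Step 3: 6 trees catch fire, 5 burn out
  TTTTTF
  TTTTF.
  TTTF..
  .TF...
  T.TF..
  TTTTF.
Step 4: 6 trees catch fire, 6 burn out
  TTTTF.
  TTTF..
  TTF...
  .F....
  T.F...
  TTTF..
Step 5: 4 trees catch fire, 6 burn out
  TTTF..
  TTF...
  TF....
  ......
  T.....
  TTF...
Step 6: 4 trees catch fire, 4 burn out
  TTF...
  TF....
  F.....
  ......
  T.....
  TF....

TTF...
TF....
F.....
......
T.....
TF....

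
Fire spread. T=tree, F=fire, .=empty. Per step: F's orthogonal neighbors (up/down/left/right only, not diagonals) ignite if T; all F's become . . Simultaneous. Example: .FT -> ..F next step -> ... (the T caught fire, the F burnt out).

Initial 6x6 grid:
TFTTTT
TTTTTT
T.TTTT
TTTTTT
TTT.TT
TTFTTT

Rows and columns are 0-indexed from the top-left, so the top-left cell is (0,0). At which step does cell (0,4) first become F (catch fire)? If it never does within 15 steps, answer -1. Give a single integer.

Step 1: cell (0,4)='T' (+6 fires, +2 burnt)
Step 2: cell (0,4)='T' (+7 fires, +6 burnt)
Step 3: cell (0,4)='F' (+9 fires, +7 burnt)
  -> target ignites at step 3
Step 4: cell (0,4)='.' (+6 fires, +9 burnt)
Step 5: cell (0,4)='.' (+3 fires, +6 burnt)
Step 6: cell (0,4)='.' (+1 fires, +3 burnt)
Step 7: cell (0,4)='.' (+0 fires, +1 burnt)
  fire out at step 7

3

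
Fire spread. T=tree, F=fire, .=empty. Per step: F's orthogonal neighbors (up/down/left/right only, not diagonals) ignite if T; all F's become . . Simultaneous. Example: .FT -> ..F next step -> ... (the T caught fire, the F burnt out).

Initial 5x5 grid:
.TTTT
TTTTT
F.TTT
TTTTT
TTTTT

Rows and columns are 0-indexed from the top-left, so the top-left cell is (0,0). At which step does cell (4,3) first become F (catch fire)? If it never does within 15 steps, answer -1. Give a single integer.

Step 1: cell (4,3)='T' (+2 fires, +1 burnt)
Step 2: cell (4,3)='T' (+3 fires, +2 burnt)
Step 3: cell (4,3)='T' (+4 fires, +3 burnt)
Step 4: cell (4,3)='T' (+5 fires, +4 burnt)
Step 5: cell (4,3)='F' (+5 fires, +5 burnt)
  -> target ignites at step 5
Step 6: cell (4,3)='.' (+3 fires, +5 burnt)
Step 7: cell (4,3)='.' (+0 fires, +3 burnt)
  fire out at step 7

5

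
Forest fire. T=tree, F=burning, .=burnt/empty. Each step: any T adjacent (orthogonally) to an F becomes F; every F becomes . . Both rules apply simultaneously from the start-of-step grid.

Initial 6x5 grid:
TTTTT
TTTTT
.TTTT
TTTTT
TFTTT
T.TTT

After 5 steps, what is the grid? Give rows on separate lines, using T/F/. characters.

Step 1: 3 trees catch fire, 1 burn out
  TTTTT
  TTTTT
  .TTTT
  TFTTT
  F.FTT
  T.TTT
Step 2: 6 trees catch fire, 3 burn out
  TTTTT
  TTTTT
  .FTTT
  F.FTT
  ...FT
  F.FTT
Step 3: 5 trees catch fire, 6 burn out
  TTTTT
  TFTTT
  ..FTT
  ...FT
  ....F
  ...FT
Step 4: 6 trees catch fire, 5 burn out
  TFTTT
  F.FTT
  ...FT
  ....F
  .....
  ....F
Step 5: 4 trees catch fire, 6 burn out
  F.FTT
  ...FT
  ....F
  .....
  .....
  .....

F.FTT
...FT
....F
.....
.....
.....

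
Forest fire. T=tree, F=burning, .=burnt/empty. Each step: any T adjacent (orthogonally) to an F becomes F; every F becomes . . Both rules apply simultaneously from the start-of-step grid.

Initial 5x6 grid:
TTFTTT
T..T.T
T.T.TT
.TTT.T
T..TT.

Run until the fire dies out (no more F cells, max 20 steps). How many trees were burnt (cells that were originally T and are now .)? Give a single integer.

Answer: 12

Derivation:
Step 1: +2 fires, +1 burnt (F count now 2)
Step 2: +3 fires, +2 burnt (F count now 3)
Step 3: +2 fires, +3 burnt (F count now 2)
Step 4: +2 fires, +2 burnt (F count now 2)
Step 5: +1 fires, +2 burnt (F count now 1)
Step 6: +2 fires, +1 burnt (F count now 2)
Step 7: +0 fires, +2 burnt (F count now 0)
Fire out after step 7
Initially T: 19, now '.': 23
Total burnt (originally-T cells now '.'): 12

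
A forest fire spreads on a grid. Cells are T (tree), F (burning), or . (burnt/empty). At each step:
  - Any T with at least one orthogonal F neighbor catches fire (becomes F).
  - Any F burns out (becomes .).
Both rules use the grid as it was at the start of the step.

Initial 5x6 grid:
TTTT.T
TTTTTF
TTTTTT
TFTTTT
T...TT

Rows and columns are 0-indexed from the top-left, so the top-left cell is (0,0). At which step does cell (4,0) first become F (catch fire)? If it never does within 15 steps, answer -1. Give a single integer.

Step 1: cell (4,0)='T' (+6 fires, +2 burnt)
Step 2: cell (4,0)='F' (+8 fires, +6 burnt)
  -> target ignites at step 2
Step 3: cell (4,0)='.' (+7 fires, +8 burnt)
Step 4: cell (4,0)='.' (+3 fires, +7 burnt)
Step 5: cell (4,0)='.' (+0 fires, +3 burnt)
  fire out at step 5

2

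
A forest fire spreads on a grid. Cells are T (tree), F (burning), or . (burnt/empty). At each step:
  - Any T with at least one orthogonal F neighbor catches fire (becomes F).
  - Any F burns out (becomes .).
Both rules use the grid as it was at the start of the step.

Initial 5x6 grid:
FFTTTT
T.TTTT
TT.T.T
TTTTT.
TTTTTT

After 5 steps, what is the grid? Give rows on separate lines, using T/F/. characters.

Step 1: 2 trees catch fire, 2 burn out
  ..FTTT
  F.TTTT
  TT.T.T
  TTTTT.
  TTTTTT
Step 2: 3 trees catch fire, 2 burn out
  ...FTT
  ..FTTT
  FT.T.T
  TTTTT.
  TTTTTT
Step 3: 4 trees catch fire, 3 burn out
  ....FT
  ...FTT
  .F.T.T
  FTTTT.
  TTTTTT
Step 4: 5 trees catch fire, 4 burn out
  .....F
  ....FT
  ...F.T
  .FTTT.
  FTTTTT
Step 5: 4 trees catch fire, 5 burn out
  ......
  .....F
  .....T
  ..FFT.
  .FTTTT

......
.....F
.....T
..FFT.
.FTTTT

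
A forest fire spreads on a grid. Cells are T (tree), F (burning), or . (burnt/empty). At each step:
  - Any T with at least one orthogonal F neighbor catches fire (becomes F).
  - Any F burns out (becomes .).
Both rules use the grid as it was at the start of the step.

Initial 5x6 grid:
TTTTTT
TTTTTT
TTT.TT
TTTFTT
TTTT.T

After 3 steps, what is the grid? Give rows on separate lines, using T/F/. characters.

Step 1: 3 trees catch fire, 1 burn out
  TTTTTT
  TTTTTT
  TTT.TT
  TTF.FT
  TTTF.T
Step 2: 5 trees catch fire, 3 burn out
  TTTTTT
  TTTTTT
  TTF.FT
  TF...F
  TTF..T
Step 3: 7 trees catch fire, 5 burn out
  TTTTTT
  TTFTFT
  TF...F
  F.....
  TF...F

TTTTTT
TTFTFT
TF...F
F.....
TF...F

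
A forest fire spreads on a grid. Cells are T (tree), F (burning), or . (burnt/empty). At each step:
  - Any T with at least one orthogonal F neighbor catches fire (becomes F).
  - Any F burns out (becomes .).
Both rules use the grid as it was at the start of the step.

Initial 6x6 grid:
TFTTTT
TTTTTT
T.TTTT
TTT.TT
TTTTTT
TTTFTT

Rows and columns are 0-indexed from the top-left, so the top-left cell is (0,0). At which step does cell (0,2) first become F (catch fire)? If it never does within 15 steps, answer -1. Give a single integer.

Step 1: cell (0,2)='F' (+6 fires, +2 burnt)
  -> target ignites at step 1
Step 2: cell (0,2)='.' (+7 fires, +6 burnt)
Step 3: cell (0,2)='.' (+9 fires, +7 burnt)
Step 4: cell (0,2)='.' (+8 fires, +9 burnt)
Step 5: cell (0,2)='.' (+2 fires, +8 burnt)
Step 6: cell (0,2)='.' (+0 fires, +2 burnt)
  fire out at step 6

1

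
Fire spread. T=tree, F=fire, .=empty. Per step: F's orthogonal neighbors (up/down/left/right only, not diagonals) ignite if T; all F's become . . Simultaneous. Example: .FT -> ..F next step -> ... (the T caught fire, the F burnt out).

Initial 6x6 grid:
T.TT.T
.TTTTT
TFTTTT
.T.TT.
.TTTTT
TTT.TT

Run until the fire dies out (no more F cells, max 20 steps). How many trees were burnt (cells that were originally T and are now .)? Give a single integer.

Answer: 26

Derivation:
Step 1: +4 fires, +1 burnt (F count now 4)
Step 2: +3 fires, +4 burnt (F count now 3)
Step 3: +6 fires, +3 burnt (F count now 6)
Step 4: +7 fires, +6 burnt (F count now 7)
Step 5: +2 fires, +7 burnt (F count now 2)
Step 6: +3 fires, +2 burnt (F count now 3)
Step 7: +1 fires, +3 burnt (F count now 1)
Step 8: +0 fires, +1 burnt (F count now 0)
Fire out after step 8
Initially T: 27, now '.': 35
Total burnt (originally-T cells now '.'): 26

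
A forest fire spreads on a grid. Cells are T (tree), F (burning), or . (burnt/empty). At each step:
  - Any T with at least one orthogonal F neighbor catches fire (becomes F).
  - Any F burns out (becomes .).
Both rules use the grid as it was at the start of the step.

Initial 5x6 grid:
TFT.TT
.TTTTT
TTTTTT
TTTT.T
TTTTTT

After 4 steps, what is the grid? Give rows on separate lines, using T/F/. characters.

Step 1: 3 trees catch fire, 1 burn out
  F.F.TT
  .FTTTT
  TTTTTT
  TTTT.T
  TTTTTT
Step 2: 2 trees catch fire, 3 burn out
  ....TT
  ..FTTT
  TFTTTT
  TTTT.T
  TTTTTT
Step 3: 4 trees catch fire, 2 burn out
  ....TT
  ...FTT
  F.FTTT
  TFTT.T
  TTTTTT
Step 4: 5 trees catch fire, 4 burn out
  ....TT
  ....FT
  ...FTT
  F.FT.T
  TFTTTT

....TT
....FT
...FTT
F.FT.T
TFTTTT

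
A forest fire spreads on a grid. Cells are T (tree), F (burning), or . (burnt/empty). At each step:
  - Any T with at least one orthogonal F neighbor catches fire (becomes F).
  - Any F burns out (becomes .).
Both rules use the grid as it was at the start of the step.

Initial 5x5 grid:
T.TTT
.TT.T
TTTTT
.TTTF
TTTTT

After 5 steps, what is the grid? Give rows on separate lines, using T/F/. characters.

Step 1: 3 trees catch fire, 1 burn out
  T.TTT
  .TT.T
  TTTTF
  .TTF.
  TTTTF
Step 2: 4 trees catch fire, 3 burn out
  T.TTT
  .TT.F
  TTTF.
  .TF..
  TTTF.
Step 3: 4 trees catch fire, 4 burn out
  T.TTF
  .TT..
  TTF..
  .F...
  TTF..
Step 4: 4 trees catch fire, 4 burn out
  T.TF.
  .TF..
  TF...
  .....
  TF...
Step 5: 4 trees catch fire, 4 burn out
  T.F..
  .F...
  F....
  .....
  F....

T.F..
.F...
F....
.....
F....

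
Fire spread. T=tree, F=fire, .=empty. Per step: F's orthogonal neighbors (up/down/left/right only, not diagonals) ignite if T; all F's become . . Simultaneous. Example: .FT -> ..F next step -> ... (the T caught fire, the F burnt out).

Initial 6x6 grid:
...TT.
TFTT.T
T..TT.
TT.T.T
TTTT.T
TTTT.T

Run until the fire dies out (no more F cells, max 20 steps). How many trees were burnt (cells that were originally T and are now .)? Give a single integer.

Answer: 19

Derivation:
Step 1: +2 fires, +1 burnt (F count now 2)
Step 2: +2 fires, +2 burnt (F count now 2)
Step 3: +3 fires, +2 burnt (F count now 3)
Step 4: +5 fires, +3 burnt (F count now 5)
Step 5: +3 fires, +5 burnt (F count now 3)
Step 6: +3 fires, +3 burnt (F count now 3)
Step 7: +1 fires, +3 burnt (F count now 1)
Step 8: +0 fires, +1 burnt (F count now 0)
Fire out after step 8
Initially T: 23, now '.': 32
Total burnt (originally-T cells now '.'): 19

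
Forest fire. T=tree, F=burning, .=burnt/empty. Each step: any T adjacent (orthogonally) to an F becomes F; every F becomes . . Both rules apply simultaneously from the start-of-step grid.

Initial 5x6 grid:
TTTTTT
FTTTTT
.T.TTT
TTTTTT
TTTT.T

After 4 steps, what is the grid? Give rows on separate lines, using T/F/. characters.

Step 1: 2 trees catch fire, 1 burn out
  FTTTTT
  .FTTTT
  .T.TTT
  TTTTTT
  TTTT.T
Step 2: 3 trees catch fire, 2 burn out
  .FTTTT
  ..FTTT
  .F.TTT
  TTTTTT
  TTTT.T
Step 3: 3 trees catch fire, 3 burn out
  ..FTTT
  ...FTT
  ...TTT
  TFTTTT
  TTTT.T
Step 4: 6 trees catch fire, 3 burn out
  ...FTT
  ....FT
  ...FTT
  F.FTTT
  TFTT.T

...FTT
....FT
...FTT
F.FTTT
TFTT.T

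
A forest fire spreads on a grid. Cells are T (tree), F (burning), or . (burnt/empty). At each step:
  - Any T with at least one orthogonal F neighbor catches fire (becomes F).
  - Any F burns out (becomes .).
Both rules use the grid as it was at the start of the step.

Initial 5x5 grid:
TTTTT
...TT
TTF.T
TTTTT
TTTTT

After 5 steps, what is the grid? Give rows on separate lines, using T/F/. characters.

Step 1: 2 trees catch fire, 1 burn out
  TTTTT
  ...TT
  TF..T
  TTFTT
  TTTTT
Step 2: 4 trees catch fire, 2 burn out
  TTTTT
  ...TT
  F...T
  TF.FT
  TTFTT
Step 3: 4 trees catch fire, 4 burn out
  TTTTT
  ...TT
  ....T
  F...F
  TF.FT
Step 4: 3 trees catch fire, 4 burn out
  TTTTT
  ...TT
  ....F
  .....
  F...F
Step 5: 1 trees catch fire, 3 burn out
  TTTTT
  ...TF
  .....
  .....
  .....

TTTTT
...TF
.....
.....
.....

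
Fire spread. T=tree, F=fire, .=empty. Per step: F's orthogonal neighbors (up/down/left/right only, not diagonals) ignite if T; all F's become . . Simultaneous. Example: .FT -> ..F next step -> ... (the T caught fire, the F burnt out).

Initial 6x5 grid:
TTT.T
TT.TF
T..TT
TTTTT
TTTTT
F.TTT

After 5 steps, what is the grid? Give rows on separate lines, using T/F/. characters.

Step 1: 4 trees catch fire, 2 burn out
  TTT.F
  TT.F.
  T..TF
  TTTTT
  FTTTT
  ..TTT
Step 2: 4 trees catch fire, 4 burn out
  TTT..
  TT...
  T..F.
  FTTTF
  .FTTT
  ..TTT
Step 3: 5 trees catch fire, 4 burn out
  TTT..
  TT...
  F....
  .FTF.
  ..FTF
  ..TTT
Step 4: 5 trees catch fire, 5 burn out
  TTT..
  FT...
  .....
  ..F..
  ...F.
  ..FTF
Step 5: 3 trees catch fire, 5 burn out
  FTT..
  .F...
  .....
  .....
  .....
  ...F.

FTT..
.F...
.....
.....
.....
...F.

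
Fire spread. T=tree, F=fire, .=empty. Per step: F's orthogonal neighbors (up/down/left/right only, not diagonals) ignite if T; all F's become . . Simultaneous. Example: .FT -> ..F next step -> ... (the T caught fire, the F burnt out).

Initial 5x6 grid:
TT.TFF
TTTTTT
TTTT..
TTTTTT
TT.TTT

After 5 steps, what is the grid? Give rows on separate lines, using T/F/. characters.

Step 1: 3 trees catch fire, 2 burn out
  TT.F..
  TTTTFF
  TTTT..
  TTTTTT
  TT.TTT
Step 2: 1 trees catch fire, 3 burn out
  TT....
  TTTF..
  TTTT..
  TTTTTT
  TT.TTT
Step 3: 2 trees catch fire, 1 burn out
  TT....
  TTF...
  TTTF..
  TTTTTT
  TT.TTT
Step 4: 3 trees catch fire, 2 burn out
  TT....
  TF....
  TTF...
  TTTFTT
  TT.TTT
Step 5: 6 trees catch fire, 3 burn out
  TF....
  F.....
  TF....
  TTF.FT
  TT.FTT

TF....
F.....
TF....
TTF.FT
TT.FTT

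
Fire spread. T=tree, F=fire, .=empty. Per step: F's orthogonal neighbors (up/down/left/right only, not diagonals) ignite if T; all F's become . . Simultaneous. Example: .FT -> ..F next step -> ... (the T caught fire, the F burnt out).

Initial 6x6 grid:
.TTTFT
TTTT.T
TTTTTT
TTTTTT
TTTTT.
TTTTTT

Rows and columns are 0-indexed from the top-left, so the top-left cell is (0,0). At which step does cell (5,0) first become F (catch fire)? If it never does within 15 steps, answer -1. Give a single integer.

Step 1: cell (5,0)='T' (+2 fires, +1 burnt)
Step 2: cell (5,0)='T' (+3 fires, +2 burnt)
Step 3: cell (5,0)='T' (+4 fires, +3 burnt)
Step 4: cell (5,0)='T' (+5 fires, +4 burnt)
Step 5: cell (5,0)='T' (+5 fires, +5 burnt)
Step 6: cell (5,0)='T' (+5 fires, +5 burnt)
Step 7: cell (5,0)='T' (+4 fires, +5 burnt)
Step 8: cell (5,0)='T' (+3 fires, +4 burnt)
Step 9: cell (5,0)='F' (+1 fires, +3 burnt)
  -> target ignites at step 9
Step 10: cell (5,0)='.' (+0 fires, +1 burnt)
  fire out at step 10

9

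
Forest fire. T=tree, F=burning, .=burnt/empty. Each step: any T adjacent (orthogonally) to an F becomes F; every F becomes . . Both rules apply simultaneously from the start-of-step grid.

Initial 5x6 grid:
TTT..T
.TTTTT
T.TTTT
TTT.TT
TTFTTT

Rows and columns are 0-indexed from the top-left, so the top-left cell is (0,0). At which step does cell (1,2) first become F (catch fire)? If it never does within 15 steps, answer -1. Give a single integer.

Step 1: cell (1,2)='T' (+3 fires, +1 burnt)
Step 2: cell (1,2)='T' (+4 fires, +3 burnt)
Step 3: cell (1,2)='F' (+5 fires, +4 burnt)
  -> target ignites at step 3
Step 4: cell (1,2)='.' (+6 fires, +5 burnt)
Step 5: cell (1,2)='.' (+3 fires, +6 burnt)
Step 6: cell (1,2)='.' (+2 fires, +3 burnt)
Step 7: cell (1,2)='.' (+1 fires, +2 burnt)
Step 8: cell (1,2)='.' (+0 fires, +1 burnt)
  fire out at step 8

3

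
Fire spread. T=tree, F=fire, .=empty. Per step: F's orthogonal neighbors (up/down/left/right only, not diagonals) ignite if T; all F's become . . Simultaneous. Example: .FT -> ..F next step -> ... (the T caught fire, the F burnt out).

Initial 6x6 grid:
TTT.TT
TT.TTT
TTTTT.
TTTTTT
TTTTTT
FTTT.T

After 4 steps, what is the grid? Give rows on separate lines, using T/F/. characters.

Step 1: 2 trees catch fire, 1 burn out
  TTT.TT
  TT.TTT
  TTTTT.
  TTTTTT
  FTTTTT
  .FTT.T
Step 2: 3 trees catch fire, 2 burn out
  TTT.TT
  TT.TTT
  TTTTT.
  FTTTTT
  .FTTTT
  ..FT.T
Step 3: 4 trees catch fire, 3 burn out
  TTT.TT
  TT.TTT
  FTTTT.
  .FTTTT
  ..FTTT
  ...F.T
Step 4: 4 trees catch fire, 4 burn out
  TTT.TT
  FT.TTT
  .FTTT.
  ..FTTT
  ...FTT
  .....T

TTT.TT
FT.TTT
.FTTT.
..FTTT
...FTT
.....T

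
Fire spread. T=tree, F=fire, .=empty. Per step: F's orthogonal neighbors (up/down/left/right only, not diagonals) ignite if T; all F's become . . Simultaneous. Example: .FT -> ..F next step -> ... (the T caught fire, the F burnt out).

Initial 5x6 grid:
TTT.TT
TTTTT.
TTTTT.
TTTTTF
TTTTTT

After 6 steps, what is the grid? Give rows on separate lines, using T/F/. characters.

Step 1: 2 trees catch fire, 1 burn out
  TTT.TT
  TTTTT.
  TTTTT.
  TTTTF.
  TTTTTF
Step 2: 3 trees catch fire, 2 burn out
  TTT.TT
  TTTTT.
  TTTTF.
  TTTF..
  TTTTF.
Step 3: 4 trees catch fire, 3 burn out
  TTT.TT
  TTTTF.
  TTTF..
  TTF...
  TTTF..
Step 4: 5 trees catch fire, 4 burn out
  TTT.FT
  TTTF..
  TTF...
  TF....
  TTF...
Step 5: 5 trees catch fire, 5 burn out
  TTT..F
  TTF...
  TF....
  F.....
  TF....
Step 6: 4 trees catch fire, 5 burn out
  TTF...
  TF....
  F.....
  ......
  F.....

TTF...
TF....
F.....
......
F.....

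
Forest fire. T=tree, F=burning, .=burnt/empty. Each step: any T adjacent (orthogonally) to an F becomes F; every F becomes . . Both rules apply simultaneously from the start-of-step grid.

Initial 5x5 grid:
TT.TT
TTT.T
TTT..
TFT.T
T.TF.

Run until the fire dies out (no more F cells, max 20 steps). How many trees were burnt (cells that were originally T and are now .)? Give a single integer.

Answer: 12

Derivation:
Step 1: +4 fires, +2 burnt (F count now 4)
Step 2: +4 fires, +4 burnt (F count now 4)
Step 3: +3 fires, +4 burnt (F count now 3)
Step 4: +1 fires, +3 burnt (F count now 1)
Step 5: +0 fires, +1 burnt (F count now 0)
Fire out after step 5
Initially T: 16, now '.': 21
Total burnt (originally-T cells now '.'): 12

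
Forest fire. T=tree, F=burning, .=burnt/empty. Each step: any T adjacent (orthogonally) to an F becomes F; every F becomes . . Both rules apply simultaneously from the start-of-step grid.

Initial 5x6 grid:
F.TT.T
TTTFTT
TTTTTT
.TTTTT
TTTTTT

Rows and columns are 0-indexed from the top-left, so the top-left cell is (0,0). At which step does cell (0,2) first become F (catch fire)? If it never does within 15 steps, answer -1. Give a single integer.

Step 1: cell (0,2)='T' (+5 fires, +2 burnt)
Step 2: cell (0,2)='F' (+7 fires, +5 burnt)
  -> target ignites at step 2
Step 3: cell (0,2)='.' (+6 fires, +7 burnt)
Step 4: cell (0,2)='.' (+4 fires, +6 burnt)
Step 5: cell (0,2)='.' (+2 fires, +4 burnt)
Step 6: cell (0,2)='.' (+1 fires, +2 burnt)
Step 7: cell (0,2)='.' (+0 fires, +1 burnt)
  fire out at step 7

2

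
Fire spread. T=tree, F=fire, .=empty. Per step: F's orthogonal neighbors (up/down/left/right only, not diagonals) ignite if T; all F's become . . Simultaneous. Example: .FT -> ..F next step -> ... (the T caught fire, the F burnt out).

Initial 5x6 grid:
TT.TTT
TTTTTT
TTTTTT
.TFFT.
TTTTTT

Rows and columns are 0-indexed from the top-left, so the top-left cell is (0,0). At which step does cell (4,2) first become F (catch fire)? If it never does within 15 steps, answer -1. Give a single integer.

Step 1: cell (4,2)='F' (+6 fires, +2 burnt)
  -> target ignites at step 1
Step 2: cell (4,2)='.' (+6 fires, +6 burnt)
Step 3: cell (4,2)='.' (+7 fires, +6 burnt)
Step 4: cell (4,2)='.' (+4 fires, +7 burnt)
Step 5: cell (4,2)='.' (+2 fires, +4 burnt)
Step 6: cell (4,2)='.' (+0 fires, +2 burnt)
  fire out at step 6

1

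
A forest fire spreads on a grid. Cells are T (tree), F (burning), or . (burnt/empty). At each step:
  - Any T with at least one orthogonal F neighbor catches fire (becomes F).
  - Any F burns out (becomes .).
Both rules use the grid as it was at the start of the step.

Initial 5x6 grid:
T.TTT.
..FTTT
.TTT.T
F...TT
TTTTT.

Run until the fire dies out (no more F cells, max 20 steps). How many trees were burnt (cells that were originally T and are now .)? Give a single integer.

Step 1: +4 fires, +2 burnt (F count now 4)
Step 2: +5 fires, +4 burnt (F count now 5)
Step 3: +3 fires, +5 burnt (F count now 3)
Step 4: +2 fires, +3 burnt (F count now 2)
Step 5: +2 fires, +2 burnt (F count now 2)
Step 6: +1 fires, +2 burnt (F count now 1)
Step 7: +0 fires, +1 burnt (F count now 0)
Fire out after step 7
Initially T: 18, now '.': 29
Total burnt (originally-T cells now '.'): 17

Answer: 17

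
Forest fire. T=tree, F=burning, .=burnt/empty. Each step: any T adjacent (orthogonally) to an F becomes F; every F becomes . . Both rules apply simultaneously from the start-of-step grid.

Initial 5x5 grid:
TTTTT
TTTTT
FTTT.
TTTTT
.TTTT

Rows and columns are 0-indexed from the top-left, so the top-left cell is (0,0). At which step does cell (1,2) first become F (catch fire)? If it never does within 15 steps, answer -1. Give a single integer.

Step 1: cell (1,2)='T' (+3 fires, +1 burnt)
Step 2: cell (1,2)='T' (+4 fires, +3 burnt)
Step 3: cell (1,2)='F' (+5 fires, +4 burnt)
  -> target ignites at step 3
Step 4: cell (1,2)='.' (+4 fires, +5 burnt)
Step 5: cell (1,2)='.' (+4 fires, +4 burnt)
Step 6: cell (1,2)='.' (+2 fires, +4 burnt)
Step 7: cell (1,2)='.' (+0 fires, +2 burnt)
  fire out at step 7

3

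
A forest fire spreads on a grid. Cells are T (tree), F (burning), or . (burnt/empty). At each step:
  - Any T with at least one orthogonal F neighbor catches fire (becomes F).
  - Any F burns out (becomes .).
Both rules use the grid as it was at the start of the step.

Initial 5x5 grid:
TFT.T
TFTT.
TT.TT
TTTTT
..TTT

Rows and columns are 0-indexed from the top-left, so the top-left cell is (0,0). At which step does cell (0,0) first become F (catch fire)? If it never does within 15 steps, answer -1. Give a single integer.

Step 1: cell (0,0)='F' (+5 fires, +2 burnt)
  -> target ignites at step 1
Step 2: cell (0,0)='.' (+3 fires, +5 burnt)
Step 3: cell (0,0)='.' (+3 fires, +3 burnt)
Step 4: cell (0,0)='.' (+3 fires, +3 burnt)
Step 5: cell (0,0)='.' (+2 fires, +3 burnt)
Step 6: cell (0,0)='.' (+1 fires, +2 burnt)
Step 7: cell (0,0)='.' (+0 fires, +1 burnt)
  fire out at step 7

1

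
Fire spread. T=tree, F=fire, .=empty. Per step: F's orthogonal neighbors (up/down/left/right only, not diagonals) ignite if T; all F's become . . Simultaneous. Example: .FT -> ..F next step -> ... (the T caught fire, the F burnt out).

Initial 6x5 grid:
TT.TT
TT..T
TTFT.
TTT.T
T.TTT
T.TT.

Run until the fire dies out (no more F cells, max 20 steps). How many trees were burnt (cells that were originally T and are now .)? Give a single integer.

Answer: 18

Derivation:
Step 1: +3 fires, +1 burnt (F count now 3)
Step 2: +4 fires, +3 burnt (F count now 4)
Step 3: +5 fires, +4 burnt (F count now 5)
Step 4: +4 fires, +5 burnt (F count now 4)
Step 5: +2 fires, +4 burnt (F count now 2)
Step 6: +0 fires, +2 burnt (F count now 0)
Fire out after step 6
Initially T: 21, now '.': 27
Total burnt (originally-T cells now '.'): 18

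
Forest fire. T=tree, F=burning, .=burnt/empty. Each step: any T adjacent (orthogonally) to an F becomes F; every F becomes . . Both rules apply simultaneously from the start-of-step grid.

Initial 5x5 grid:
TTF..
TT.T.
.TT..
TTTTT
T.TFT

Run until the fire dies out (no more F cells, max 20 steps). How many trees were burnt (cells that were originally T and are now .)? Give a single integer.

Step 1: +4 fires, +2 burnt (F count now 4)
Step 2: +4 fires, +4 burnt (F count now 4)
Step 3: +4 fires, +4 burnt (F count now 4)
Step 4: +1 fires, +4 burnt (F count now 1)
Step 5: +1 fires, +1 burnt (F count now 1)
Step 6: +0 fires, +1 burnt (F count now 0)
Fire out after step 6
Initially T: 15, now '.': 24
Total burnt (originally-T cells now '.'): 14

Answer: 14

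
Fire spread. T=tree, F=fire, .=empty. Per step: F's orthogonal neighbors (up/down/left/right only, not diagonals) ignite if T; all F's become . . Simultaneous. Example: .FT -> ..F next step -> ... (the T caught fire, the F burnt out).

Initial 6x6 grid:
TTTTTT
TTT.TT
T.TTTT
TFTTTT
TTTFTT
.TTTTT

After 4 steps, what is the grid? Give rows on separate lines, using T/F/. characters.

Step 1: 7 trees catch fire, 2 burn out
  TTTTTT
  TTT.TT
  T.TTTT
  F.FFTT
  TFF.FT
  .TTFTT
Step 2: 9 trees catch fire, 7 burn out
  TTTTTT
  TTT.TT
  F.FFTT
  ....FT
  F....F
  .FF.FT
Step 3: 5 trees catch fire, 9 burn out
  TTTTTT
  FTF.TT
  ....FT
  .....F
  ......
  .....F
Step 4: 5 trees catch fire, 5 burn out
  FTFTTT
  .F..FT
  .....F
  ......
  ......
  ......

FTFTTT
.F..FT
.....F
......
......
......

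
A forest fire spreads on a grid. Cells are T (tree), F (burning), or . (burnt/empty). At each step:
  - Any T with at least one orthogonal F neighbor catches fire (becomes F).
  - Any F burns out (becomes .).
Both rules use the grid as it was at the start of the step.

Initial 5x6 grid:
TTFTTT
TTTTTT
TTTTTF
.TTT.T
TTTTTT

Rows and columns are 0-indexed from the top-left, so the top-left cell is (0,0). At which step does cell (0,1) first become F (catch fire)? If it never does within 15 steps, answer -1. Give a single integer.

Step 1: cell (0,1)='F' (+6 fires, +2 burnt)
  -> target ignites at step 1
Step 2: cell (0,1)='.' (+9 fires, +6 burnt)
Step 3: cell (0,1)='.' (+5 fires, +9 burnt)
Step 4: cell (0,1)='.' (+4 fires, +5 burnt)
Step 5: cell (0,1)='.' (+1 fires, +4 burnt)
Step 6: cell (0,1)='.' (+1 fires, +1 burnt)
Step 7: cell (0,1)='.' (+0 fires, +1 burnt)
  fire out at step 7

1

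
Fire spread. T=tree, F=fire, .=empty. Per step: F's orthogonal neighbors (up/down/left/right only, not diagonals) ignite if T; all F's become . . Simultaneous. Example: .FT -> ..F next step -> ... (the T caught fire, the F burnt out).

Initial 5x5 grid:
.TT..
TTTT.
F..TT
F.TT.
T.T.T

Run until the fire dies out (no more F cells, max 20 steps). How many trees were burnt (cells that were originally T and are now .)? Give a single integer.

Step 1: +2 fires, +2 burnt (F count now 2)
Step 2: +1 fires, +2 burnt (F count now 1)
Step 3: +2 fires, +1 burnt (F count now 2)
Step 4: +2 fires, +2 burnt (F count now 2)
Step 5: +1 fires, +2 burnt (F count now 1)
Step 6: +2 fires, +1 burnt (F count now 2)
Step 7: +1 fires, +2 burnt (F count now 1)
Step 8: +1 fires, +1 burnt (F count now 1)
Step 9: +0 fires, +1 burnt (F count now 0)
Fire out after step 9
Initially T: 13, now '.': 24
Total burnt (originally-T cells now '.'): 12

Answer: 12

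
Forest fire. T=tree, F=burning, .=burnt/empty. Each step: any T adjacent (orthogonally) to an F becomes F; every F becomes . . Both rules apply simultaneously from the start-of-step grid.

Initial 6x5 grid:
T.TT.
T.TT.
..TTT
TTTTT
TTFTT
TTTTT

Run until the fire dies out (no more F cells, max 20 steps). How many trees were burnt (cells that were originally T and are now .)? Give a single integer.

Step 1: +4 fires, +1 burnt (F count now 4)
Step 2: +7 fires, +4 burnt (F count now 7)
Step 3: +6 fires, +7 burnt (F count now 6)
Step 4: +3 fires, +6 burnt (F count now 3)
Step 5: +1 fires, +3 burnt (F count now 1)
Step 6: +0 fires, +1 burnt (F count now 0)
Fire out after step 6
Initially T: 23, now '.': 28
Total burnt (originally-T cells now '.'): 21

Answer: 21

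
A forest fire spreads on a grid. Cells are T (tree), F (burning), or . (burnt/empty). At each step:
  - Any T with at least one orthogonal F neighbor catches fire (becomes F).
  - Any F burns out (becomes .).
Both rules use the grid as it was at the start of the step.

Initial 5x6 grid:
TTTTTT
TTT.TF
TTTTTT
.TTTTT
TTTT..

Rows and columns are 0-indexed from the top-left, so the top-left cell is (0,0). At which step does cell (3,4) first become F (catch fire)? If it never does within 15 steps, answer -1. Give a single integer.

Step 1: cell (3,4)='T' (+3 fires, +1 burnt)
Step 2: cell (3,4)='T' (+3 fires, +3 burnt)
Step 3: cell (3,4)='F' (+3 fires, +3 burnt)
  -> target ignites at step 3
Step 4: cell (3,4)='.' (+3 fires, +3 burnt)
Step 5: cell (3,4)='.' (+5 fires, +3 burnt)
Step 6: cell (3,4)='.' (+5 fires, +5 burnt)
Step 7: cell (3,4)='.' (+2 fires, +5 burnt)
Step 8: cell (3,4)='.' (+1 fires, +2 burnt)
Step 9: cell (3,4)='.' (+0 fires, +1 burnt)
  fire out at step 9

3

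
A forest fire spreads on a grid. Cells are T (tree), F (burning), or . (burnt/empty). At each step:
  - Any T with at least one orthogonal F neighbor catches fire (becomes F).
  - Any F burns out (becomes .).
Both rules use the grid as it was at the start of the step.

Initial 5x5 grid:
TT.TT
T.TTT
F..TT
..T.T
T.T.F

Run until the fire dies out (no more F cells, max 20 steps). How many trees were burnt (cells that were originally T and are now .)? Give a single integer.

Answer: 11

Derivation:
Step 1: +2 fires, +2 burnt (F count now 2)
Step 2: +2 fires, +2 burnt (F count now 2)
Step 3: +3 fires, +2 burnt (F count now 3)
Step 4: +2 fires, +3 burnt (F count now 2)
Step 5: +2 fires, +2 burnt (F count now 2)
Step 6: +0 fires, +2 burnt (F count now 0)
Fire out after step 6
Initially T: 14, now '.': 22
Total burnt (originally-T cells now '.'): 11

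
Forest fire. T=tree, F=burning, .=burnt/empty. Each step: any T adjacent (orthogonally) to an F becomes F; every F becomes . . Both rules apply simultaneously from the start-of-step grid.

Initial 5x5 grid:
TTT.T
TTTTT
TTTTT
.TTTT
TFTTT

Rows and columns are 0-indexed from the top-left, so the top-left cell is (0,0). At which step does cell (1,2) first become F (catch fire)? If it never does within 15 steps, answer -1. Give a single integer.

Step 1: cell (1,2)='T' (+3 fires, +1 burnt)
Step 2: cell (1,2)='T' (+3 fires, +3 burnt)
Step 3: cell (1,2)='T' (+5 fires, +3 burnt)
Step 4: cell (1,2)='F' (+5 fires, +5 burnt)
  -> target ignites at step 4
Step 5: cell (1,2)='.' (+4 fires, +5 burnt)
Step 6: cell (1,2)='.' (+1 fires, +4 burnt)
Step 7: cell (1,2)='.' (+1 fires, +1 burnt)
Step 8: cell (1,2)='.' (+0 fires, +1 burnt)
  fire out at step 8

4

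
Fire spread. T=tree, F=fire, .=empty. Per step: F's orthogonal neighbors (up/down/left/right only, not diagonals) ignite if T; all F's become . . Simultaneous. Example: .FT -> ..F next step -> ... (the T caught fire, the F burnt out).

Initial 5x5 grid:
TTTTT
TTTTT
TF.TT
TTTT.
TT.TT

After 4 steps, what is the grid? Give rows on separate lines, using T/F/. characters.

Step 1: 3 trees catch fire, 1 burn out
  TTTTT
  TFTTT
  F..TT
  TFTT.
  TT.TT
Step 2: 6 trees catch fire, 3 burn out
  TFTTT
  F.FTT
  ...TT
  F.FT.
  TF.TT
Step 3: 5 trees catch fire, 6 burn out
  F.FTT
  ...FT
  ...TT
  ...F.
  F..TT
Step 4: 4 trees catch fire, 5 burn out
  ...FT
  ....F
  ...FT
  .....
  ...FT

...FT
....F
...FT
.....
...FT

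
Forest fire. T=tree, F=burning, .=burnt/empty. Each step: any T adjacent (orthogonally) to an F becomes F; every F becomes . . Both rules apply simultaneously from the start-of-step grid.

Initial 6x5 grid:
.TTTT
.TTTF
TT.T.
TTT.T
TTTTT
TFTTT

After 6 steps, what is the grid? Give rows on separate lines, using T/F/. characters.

Step 1: 5 trees catch fire, 2 burn out
  .TTTF
  .TTF.
  TT.T.
  TTT.T
  TFTTT
  F.FTT
Step 2: 7 trees catch fire, 5 burn out
  .TTF.
  .TF..
  TT.F.
  TFT.T
  F.FTT
  ...FT
Step 3: 7 trees catch fire, 7 burn out
  .TF..
  .F...
  TF...
  F.F.T
  ...FT
  ....F
Step 4: 3 trees catch fire, 7 burn out
  .F...
  .....
  F....
  ....T
  ....F
  .....
Step 5: 1 trees catch fire, 3 burn out
  .....
  .....
  .....
  ....F
  .....
  .....
Step 6: 0 trees catch fire, 1 burn out
  .....
  .....
  .....
  .....
  .....
  .....

.....
.....
.....
.....
.....
.....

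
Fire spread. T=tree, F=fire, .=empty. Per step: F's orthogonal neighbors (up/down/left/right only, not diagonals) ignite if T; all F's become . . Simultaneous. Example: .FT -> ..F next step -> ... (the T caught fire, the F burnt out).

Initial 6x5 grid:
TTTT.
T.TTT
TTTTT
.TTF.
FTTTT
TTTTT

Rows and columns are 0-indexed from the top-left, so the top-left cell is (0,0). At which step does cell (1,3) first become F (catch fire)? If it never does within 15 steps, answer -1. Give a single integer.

Step 1: cell (1,3)='T' (+5 fires, +2 burnt)
Step 2: cell (1,3)='F' (+8 fires, +5 burnt)
  -> target ignites at step 2
Step 3: cell (1,3)='.' (+6 fires, +8 burnt)
Step 4: cell (1,3)='.' (+2 fires, +6 burnt)
Step 5: cell (1,3)='.' (+2 fires, +2 burnt)
Step 6: cell (1,3)='.' (+1 fires, +2 burnt)
Step 7: cell (1,3)='.' (+0 fires, +1 burnt)
  fire out at step 7

2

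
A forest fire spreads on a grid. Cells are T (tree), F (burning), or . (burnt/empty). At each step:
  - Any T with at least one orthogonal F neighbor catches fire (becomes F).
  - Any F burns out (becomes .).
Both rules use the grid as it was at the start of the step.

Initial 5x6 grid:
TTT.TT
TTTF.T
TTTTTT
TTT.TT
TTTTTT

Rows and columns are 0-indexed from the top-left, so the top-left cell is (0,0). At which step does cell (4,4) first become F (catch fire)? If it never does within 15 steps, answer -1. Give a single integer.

Step 1: cell (4,4)='T' (+2 fires, +1 burnt)
Step 2: cell (4,4)='T' (+4 fires, +2 burnt)
Step 3: cell (4,4)='T' (+6 fires, +4 burnt)
Step 4: cell (4,4)='F' (+7 fires, +6 burnt)
  -> target ignites at step 4
Step 5: cell (4,4)='.' (+5 fires, +7 burnt)
Step 6: cell (4,4)='.' (+2 fires, +5 burnt)
Step 7: cell (4,4)='.' (+0 fires, +2 burnt)
  fire out at step 7

4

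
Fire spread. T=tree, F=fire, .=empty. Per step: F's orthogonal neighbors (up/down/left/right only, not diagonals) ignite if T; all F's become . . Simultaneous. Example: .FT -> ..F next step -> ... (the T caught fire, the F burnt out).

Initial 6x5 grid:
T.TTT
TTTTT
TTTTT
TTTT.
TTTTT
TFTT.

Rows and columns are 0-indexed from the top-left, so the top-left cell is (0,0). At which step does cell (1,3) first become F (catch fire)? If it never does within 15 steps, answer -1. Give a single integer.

Step 1: cell (1,3)='T' (+3 fires, +1 burnt)
Step 2: cell (1,3)='T' (+4 fires, +3 burnt)
Step 3: cell (1,3)='T' (+4 fires, +4 burnt)
Step 4: cell (1,3)='T' (+5 fires, +4 burnt)
Step 5: cell (1,3)='T' (+3 fires, +5 burnt)
Step 6: cell (1,3)='F' (+4 fires, +3 burnt)
  -> target ignites at step 6
Step 7: cell (1,3)='.' (+2 fires, +4 burnt)
Step 8: cell (1,3)='.' (+1 fires, +2 burnt)
Step 9: cell (1,3)='.' (+0 fires, +1 burnt)
  fire out at step 9

6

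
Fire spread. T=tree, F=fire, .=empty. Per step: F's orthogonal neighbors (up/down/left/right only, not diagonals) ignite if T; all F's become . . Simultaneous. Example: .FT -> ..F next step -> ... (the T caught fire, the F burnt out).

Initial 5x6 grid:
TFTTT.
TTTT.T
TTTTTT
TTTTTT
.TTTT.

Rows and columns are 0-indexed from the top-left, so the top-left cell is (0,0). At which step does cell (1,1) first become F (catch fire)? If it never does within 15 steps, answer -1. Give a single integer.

Step 1: cell (1,1)='F' (+3 fires, +1 burnt)
  -> target ignites at step 1
Step 2: cell (1,1)='.' (+4 fires, +3 burnt)
Step 3: cell (1,1)='.' (+5 fires, +4 burnt)
Step 4: cell (1,1)='.' (+4 fires, +5 burnt)
Step 5: cell (1,1)='.' (+3 fires, +4 burnt)
Step 6: cell (1,1)='.' (+3 fires, +3 burnt)
Step 7: cell (1,1)='.' (+3 fires, +3 burnt)
Step 8: cell (1,1)='.' (+0 fires, +3 burnt)
  fire out at step 8

1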